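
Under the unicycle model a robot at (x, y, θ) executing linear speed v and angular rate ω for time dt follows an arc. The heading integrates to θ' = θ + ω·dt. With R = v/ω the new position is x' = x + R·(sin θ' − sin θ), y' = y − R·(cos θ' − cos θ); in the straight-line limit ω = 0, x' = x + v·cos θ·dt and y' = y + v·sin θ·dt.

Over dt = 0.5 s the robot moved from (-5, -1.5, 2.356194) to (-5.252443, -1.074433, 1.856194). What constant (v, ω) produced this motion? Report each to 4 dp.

v = 1.0000, ω = -1.0000

Δθ = 1.856194 − 2.356194 = -0.500000
ω = Δθ/dt = -0.500000/0.5 = -1.0000
R = −Δy/(cos θ' − cos θ) = -1.0000
v = R·ω = -1.0000·-1.0000 = 1.0000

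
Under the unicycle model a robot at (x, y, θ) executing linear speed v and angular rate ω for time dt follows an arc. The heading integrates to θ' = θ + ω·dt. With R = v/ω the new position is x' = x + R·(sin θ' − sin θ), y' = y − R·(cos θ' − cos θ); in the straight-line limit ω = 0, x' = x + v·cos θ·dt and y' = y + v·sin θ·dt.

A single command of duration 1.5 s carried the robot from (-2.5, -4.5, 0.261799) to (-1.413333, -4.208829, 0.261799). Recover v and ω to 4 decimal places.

v = 0.7500, ω = 0.0000

Δθ = 0.261799 − 0.261799 = 0.000000
ω = Δθ/dt = 0.000000/1.5 = 0.0000
ω = 0 → v = (Δx·cos θ + Δy·sin θ)/dt = 0.7500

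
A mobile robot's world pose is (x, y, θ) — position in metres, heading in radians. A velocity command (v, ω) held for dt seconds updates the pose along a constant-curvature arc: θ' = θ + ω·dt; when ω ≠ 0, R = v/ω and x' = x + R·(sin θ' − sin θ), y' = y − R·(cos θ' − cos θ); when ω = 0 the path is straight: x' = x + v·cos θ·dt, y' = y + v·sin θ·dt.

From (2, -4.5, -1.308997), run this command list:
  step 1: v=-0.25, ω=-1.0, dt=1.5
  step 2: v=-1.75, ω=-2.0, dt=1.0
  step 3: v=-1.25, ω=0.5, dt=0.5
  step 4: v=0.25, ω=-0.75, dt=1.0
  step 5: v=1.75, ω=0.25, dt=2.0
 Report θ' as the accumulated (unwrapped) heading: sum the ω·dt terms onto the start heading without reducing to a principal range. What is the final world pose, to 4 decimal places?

step 1: θ'=-2.8090 (R=0.2500) → pose (2.1599, -4.1990, -2.8090)
step 2: θ'=-4.8090 (R=0.8750) → pose (3.3165, -5.1104, -4.8090)
step 3: θ'=-4.5590 (R=-2.5000) → pose (3.3342, -5.7336, -4.5590)
step 4: θ'=-5.3090 (R=-0.3333) → pose (3.3878, -5.4954, -5.3090)
step 5: θ'=-4.8090 (R=7.0000) → pose (4.5645, -2.2377, -4.8090)

(4.5645, -2.2377, -4.8090)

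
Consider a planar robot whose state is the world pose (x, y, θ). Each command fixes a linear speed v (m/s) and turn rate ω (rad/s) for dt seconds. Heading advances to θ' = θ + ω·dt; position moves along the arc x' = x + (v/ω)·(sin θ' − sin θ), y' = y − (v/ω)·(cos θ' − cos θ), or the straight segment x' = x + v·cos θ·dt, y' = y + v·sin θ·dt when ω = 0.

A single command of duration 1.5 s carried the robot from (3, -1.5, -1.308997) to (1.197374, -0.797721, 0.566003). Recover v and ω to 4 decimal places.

v = -1.5000, ω = 1.2500

Δθ = 0.566003 − -1.308997 = 1.875000
ω = Δθ/dt = 1.875000/1.5 = 1.2500
R = Δx/(sin θ' − sin θ) = -1.2000
v = R·ω = -1.2000·1.2500 = -1.5000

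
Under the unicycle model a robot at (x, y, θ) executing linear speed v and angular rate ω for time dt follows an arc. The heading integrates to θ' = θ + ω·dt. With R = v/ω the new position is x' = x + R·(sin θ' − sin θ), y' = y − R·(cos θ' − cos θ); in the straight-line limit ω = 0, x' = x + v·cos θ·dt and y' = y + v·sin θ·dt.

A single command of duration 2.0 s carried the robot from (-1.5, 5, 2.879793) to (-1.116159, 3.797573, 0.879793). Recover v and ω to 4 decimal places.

v = -0.7500, ω = -1.0000

Δθ = 0.879793 − 2.879793 = -2.000000
ω = Δθ/dt = -2.000000/2.0 = -1.0000
R = −Δy/(cos θ' − cos θ) = 0.7500
v = R·ω = 0.7500·-1.0000 = -0.7500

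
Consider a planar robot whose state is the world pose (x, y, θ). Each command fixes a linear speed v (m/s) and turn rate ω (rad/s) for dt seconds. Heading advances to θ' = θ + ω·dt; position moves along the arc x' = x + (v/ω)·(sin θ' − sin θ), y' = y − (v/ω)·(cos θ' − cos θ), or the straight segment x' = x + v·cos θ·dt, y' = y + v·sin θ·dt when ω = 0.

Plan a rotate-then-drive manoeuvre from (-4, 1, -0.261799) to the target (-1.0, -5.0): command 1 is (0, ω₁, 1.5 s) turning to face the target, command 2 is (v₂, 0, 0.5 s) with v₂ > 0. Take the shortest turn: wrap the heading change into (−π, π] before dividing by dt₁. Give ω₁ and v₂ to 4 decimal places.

ω₁ = -0.5636, v₂ = 13.4164

heading to target = atan2(-5−1, -1−-4) = -1.1071
Δθ = wrap(-1.1071 − -0.2618) = -0.8453; ω₁ = Δθ/dt₁ = -0.5636
distance = √((-1−-4)² + (-5−1)²) = 6.7082; v₂ = distance/dt₂ = 13.4164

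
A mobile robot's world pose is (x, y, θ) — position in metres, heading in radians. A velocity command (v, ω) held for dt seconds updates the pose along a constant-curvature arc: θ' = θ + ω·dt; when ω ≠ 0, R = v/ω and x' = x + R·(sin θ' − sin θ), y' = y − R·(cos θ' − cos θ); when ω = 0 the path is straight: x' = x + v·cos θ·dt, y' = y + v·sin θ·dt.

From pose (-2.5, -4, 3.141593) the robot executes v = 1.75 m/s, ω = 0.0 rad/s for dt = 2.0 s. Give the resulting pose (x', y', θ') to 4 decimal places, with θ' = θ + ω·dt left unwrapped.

θ' = 3.1416 + 0.0·2.0 = 3.1416
ω = 0 → straight: x' = -2.5 + 1.75·cos(3.1416)·2.0 = -6.0000
y' = -4 + 1.75·sin(3.1416)·2.0 = -4.0000

(-6.0000, -4.0000, 3.1416)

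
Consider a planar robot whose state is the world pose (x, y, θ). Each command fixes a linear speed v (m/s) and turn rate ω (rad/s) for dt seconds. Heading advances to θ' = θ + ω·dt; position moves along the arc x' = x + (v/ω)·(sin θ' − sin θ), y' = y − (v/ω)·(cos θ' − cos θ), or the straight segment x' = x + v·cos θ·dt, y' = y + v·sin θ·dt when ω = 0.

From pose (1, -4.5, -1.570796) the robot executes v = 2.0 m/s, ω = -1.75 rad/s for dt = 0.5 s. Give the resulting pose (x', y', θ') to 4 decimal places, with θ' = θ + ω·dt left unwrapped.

θ' = -1.5708 + -1.75·0.5 = -2.4458
R = v/ω = 2.0/-1.75 = -1.1429
x' = 1 + -1.1429·(sin -2.4458 − sin -1.5708) = 0.5897
y' = -4.5 − -1.1429·(cos -2.4458 − cos -1.5708) = -5.3772

(0.5897, -5.3772, -2.4458)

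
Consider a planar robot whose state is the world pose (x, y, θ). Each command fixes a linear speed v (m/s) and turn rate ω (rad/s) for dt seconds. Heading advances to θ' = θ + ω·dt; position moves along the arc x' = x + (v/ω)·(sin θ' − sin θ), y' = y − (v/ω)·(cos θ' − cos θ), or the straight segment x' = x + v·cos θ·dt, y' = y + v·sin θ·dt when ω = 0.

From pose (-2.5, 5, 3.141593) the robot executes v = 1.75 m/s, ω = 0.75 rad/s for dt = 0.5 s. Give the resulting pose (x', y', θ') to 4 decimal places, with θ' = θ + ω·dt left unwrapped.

θ' = 3.1416 + 0.75·0.5 = 3.5166
R = v/ω = 1.75/0.75 = 2.3333
x' = -2.5 + 2.3333·(sin 3.5166 − sin 3.1416) = -3.3546
y' = 5 − 2.3333·(cos 3.5166 − cos 3.1416) = 4.8379

(-3.3546, 4.8379, 3.5166)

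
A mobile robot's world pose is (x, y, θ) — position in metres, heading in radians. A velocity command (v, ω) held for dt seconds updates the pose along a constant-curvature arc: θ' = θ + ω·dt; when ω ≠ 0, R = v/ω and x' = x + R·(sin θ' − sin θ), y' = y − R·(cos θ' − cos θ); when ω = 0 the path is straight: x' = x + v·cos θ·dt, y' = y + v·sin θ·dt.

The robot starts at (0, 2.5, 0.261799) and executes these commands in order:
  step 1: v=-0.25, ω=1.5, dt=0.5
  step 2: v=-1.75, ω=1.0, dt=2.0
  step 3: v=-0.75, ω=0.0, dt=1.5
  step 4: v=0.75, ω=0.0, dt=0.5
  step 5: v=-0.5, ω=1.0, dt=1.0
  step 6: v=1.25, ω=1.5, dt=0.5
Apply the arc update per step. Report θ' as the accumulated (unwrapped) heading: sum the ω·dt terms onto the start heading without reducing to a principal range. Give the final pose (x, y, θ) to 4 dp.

step 1: θ'=1.0118 (R=-0.1667) → pose (-0.0982, 2.4274, 1.0118)
step 2: θ'=3.0118 (R=-1.7500) → pose (1.1590, -0.2360, 3.0118)
step 3: θ'=3.0118 (straight) → pose (2.2745, -0.3816, 3.0118)
step 4: θ'=3.0118 (straight) → pose (1.9027, -0.3330, 3.0118)
step 5: θ'=4.0118 (R=-0.5000) → pose (2.3496, -0.1596, 4.0118)
step 6: θ'=4.7618 (R=0.8333) → pose (2.1543, -0.7380, 4.7618)

(2.1543, -0.7380, 4.7618)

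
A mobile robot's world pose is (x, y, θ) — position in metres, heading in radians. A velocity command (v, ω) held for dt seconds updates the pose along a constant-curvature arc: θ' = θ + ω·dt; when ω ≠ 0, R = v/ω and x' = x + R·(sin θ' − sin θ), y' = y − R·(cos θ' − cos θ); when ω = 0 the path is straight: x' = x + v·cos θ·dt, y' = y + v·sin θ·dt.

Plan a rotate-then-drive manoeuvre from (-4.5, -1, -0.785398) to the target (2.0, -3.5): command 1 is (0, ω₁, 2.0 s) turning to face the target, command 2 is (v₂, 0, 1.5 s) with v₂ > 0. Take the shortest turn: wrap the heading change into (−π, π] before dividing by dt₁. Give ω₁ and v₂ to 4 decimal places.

heading to target = atan2(-3.5−-1, 2−-4.5) = -0.3672
Δθ = wrap(-0.3672 − -0.7854) = 0.4182; ω₁ = Δθ/dt₁ = 0.2091
distance = √((2−-4.5)² + (-3.5−-1)²) = 6.9642; v₂ = distance/dt₂ = 4.6428

ω₁ = 0.2091, v₂ = 4.6428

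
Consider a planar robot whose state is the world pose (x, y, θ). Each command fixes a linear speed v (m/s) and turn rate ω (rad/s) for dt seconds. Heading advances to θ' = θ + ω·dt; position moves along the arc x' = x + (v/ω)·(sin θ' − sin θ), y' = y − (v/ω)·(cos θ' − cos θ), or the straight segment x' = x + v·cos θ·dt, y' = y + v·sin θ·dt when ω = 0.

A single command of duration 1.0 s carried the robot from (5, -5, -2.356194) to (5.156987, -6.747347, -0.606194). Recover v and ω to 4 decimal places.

Δθ = -0.606194 − -2.356194 = 1.750000
ω = Δθ/dt = 1.750000/1.0 = 1.7500
R = −Δy/(cos θ' − cos θ) = 1.1429
v = R·ω = 1.1429·1.7500 = 2.0000

v = 2.0000, ω = 1.7500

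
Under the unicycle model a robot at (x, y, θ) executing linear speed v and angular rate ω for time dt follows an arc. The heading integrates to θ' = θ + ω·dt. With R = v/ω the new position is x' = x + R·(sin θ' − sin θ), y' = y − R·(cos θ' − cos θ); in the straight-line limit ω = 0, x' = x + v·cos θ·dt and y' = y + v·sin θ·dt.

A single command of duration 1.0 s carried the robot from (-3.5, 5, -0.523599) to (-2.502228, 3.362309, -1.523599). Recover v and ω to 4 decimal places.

v = 2.0000, ω = -1.0000

Δθ = -1.523599 − -0.523599 = -1.000000
ω = Δθ/dt = -1.000000/1.0 = -1.0000
R = −Δy/(cos θ' − cos θ) = -2.0000
v = R·ω = -2.0000·-1.0000 = 2.0000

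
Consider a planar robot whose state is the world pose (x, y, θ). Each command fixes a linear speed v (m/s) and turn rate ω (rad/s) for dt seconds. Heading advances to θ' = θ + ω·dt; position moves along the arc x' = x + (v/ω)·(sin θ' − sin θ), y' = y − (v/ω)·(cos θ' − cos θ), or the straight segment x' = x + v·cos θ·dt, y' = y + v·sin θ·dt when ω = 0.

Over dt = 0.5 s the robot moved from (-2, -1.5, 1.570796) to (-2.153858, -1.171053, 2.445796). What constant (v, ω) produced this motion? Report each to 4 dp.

Δθ = 2.445796 − 1.570796 = 0.875000
ω = Δθ/dt = 0.875000/0.5 = 1.7500
R = −Δy/(cos θ' − cos θ) = 0.4286
v = R·ω = 0.4286·1.7500 = 0.7500

v = 0.7500, ω = 1.7500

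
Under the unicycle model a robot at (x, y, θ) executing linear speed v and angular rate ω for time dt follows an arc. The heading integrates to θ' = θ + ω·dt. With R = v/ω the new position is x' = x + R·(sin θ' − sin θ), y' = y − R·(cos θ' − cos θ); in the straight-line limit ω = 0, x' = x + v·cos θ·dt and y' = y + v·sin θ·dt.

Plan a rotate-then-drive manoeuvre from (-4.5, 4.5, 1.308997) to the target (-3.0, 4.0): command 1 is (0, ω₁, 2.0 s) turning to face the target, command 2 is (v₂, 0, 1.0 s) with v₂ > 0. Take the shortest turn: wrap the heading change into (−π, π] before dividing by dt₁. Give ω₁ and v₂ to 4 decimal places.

ω₁ = -0.8154, v₂ = 1.5811

heading to target = atan2(4−4.5, -3−-4.5) = -0.3218
Δθ = wrap(-0.3218 − 1.3090) = -1.6307; ω₁ = Δθ/dt₁ = -0.8154
distance = √((-3−-4.5)² + (4−4.5)²) = 1.5811; v₂ = distance/dt₂ = 1.5811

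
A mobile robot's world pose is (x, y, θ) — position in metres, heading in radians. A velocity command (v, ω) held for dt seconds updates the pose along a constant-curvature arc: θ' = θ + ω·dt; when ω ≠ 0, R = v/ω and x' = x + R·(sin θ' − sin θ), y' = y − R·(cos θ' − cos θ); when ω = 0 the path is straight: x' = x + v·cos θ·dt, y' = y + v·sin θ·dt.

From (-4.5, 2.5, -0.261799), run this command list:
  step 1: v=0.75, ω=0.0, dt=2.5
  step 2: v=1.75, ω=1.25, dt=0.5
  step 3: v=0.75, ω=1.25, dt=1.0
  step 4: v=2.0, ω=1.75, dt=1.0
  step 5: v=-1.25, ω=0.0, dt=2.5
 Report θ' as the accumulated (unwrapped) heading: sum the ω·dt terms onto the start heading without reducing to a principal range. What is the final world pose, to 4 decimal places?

step 1: θ'=-0.2618 (straight) → pose (-2.6889, 2.0147, -0.2618)
step 2: θ'=0.3632 (R=1.4000) → pose (-1.8292, 2.0583, 0.3632)
step 3: θ'=1.6132 (R=0.6000) → pose (-1.4429, 2.6446, 1.6132)
step 4: θ'=3.3632 (R=1.1429) → pose (-2.8359, 3.7111, 3.3632)
step 5: θ'=3.3632 (straight) → pose (0.2127, 4.3980, 3.3632)

(0.2127, 4.3980, 3.3632)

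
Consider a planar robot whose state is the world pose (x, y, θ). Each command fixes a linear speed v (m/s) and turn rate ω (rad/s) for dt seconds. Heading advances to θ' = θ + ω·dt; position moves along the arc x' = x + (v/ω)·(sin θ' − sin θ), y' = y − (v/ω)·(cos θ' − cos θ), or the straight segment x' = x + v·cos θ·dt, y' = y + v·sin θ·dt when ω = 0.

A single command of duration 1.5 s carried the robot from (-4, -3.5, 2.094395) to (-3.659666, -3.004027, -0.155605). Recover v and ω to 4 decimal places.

v = 0.5000, ω = -1.5000

Δθ = -0.155605 − 2.094395 = -2.250000
ω = Δθ/dt = -2.250000/1.5 = -1.5000
R = −Δy/(cos θ' − cos θ) = -0.3333
v = R·ω = -0.3333·-1.5000 = 0.5000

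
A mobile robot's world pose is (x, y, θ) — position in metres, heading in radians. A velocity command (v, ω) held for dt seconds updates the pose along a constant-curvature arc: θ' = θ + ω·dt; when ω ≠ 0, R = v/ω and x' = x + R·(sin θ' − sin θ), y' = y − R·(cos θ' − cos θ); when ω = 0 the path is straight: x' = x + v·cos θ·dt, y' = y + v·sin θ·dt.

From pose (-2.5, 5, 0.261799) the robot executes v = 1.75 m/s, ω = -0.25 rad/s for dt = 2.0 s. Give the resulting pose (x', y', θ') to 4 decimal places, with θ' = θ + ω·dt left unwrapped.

θ' = 0.2618 + -0.25·2.0 = -0.2382
R = v/ω = 1.75/-0.25 = -7.0000
x' = -2.5 + -7.0000·(sin -0.2382 − sin 0.2618) = 0.9634
y' = 5 − -7.0000·(cos -0.2382 − cos 0.2618) = 5.0409

(0.9634, 5.0409, -0.2382)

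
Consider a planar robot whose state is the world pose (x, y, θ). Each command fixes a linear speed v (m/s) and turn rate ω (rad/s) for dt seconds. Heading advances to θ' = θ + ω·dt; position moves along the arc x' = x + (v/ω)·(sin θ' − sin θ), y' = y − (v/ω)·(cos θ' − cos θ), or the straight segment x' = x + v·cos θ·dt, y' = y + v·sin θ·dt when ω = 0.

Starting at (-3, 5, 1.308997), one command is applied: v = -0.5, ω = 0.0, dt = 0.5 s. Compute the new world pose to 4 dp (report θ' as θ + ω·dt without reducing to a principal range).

(-3.0647, 4.7585, 1.3090)

θ' = 1.3090 + 0.0·0.5 = 1.3090
ω = 0 → straight: x' = -3 + -0.5·cos(1.3090)·0.5 = -3.0647
y' = 5 + -0.5·sin(1.3090)·0.5 = 4.7585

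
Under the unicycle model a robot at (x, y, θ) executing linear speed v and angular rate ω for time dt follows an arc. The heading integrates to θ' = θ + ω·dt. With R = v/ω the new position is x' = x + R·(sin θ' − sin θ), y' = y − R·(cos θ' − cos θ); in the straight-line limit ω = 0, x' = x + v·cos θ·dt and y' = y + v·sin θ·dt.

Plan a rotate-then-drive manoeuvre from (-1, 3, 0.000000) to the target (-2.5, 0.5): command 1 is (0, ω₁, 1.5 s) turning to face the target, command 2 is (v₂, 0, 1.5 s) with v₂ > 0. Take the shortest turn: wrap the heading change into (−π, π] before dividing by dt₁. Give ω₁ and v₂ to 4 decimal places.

heading to target = atan2(0.5−3, -2.5−-1) = -2.1112
Δθ = wrap(-2.1112 − 0.0000) = -2.1112; ω₁ = Δθ/dt₁ = -1.4075
distance = √((-2.5−-1)² + (0.5−3)²) = 2.9155; v₂ = distance/dt₂ = 1.9437

ω₁ = -1.4075, v₂ = 1.9437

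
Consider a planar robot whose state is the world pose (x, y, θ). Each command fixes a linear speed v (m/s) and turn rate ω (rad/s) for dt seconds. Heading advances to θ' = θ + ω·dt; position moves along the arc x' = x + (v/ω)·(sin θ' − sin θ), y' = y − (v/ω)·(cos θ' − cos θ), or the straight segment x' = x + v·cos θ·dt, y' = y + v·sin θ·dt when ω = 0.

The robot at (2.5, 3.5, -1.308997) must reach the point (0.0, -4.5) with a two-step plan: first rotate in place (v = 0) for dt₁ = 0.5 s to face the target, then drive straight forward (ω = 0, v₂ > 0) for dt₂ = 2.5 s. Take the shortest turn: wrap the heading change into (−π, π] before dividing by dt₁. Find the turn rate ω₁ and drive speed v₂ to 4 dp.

ω₁ = -1.1294, v₂ = 3.3526

heading to target = atan2(-4.5−3.5, 0−2.5) = -1.8737
Δθ = wrap(-1.8737 − -1.3090) = -0.5647; ω₁ = Δθ/dt₁ = -1.1294
distance = √((0−2.5)² + (-4.5−3.5)²) = 8.3815; v₂ = distance/dt₂ = 3.3526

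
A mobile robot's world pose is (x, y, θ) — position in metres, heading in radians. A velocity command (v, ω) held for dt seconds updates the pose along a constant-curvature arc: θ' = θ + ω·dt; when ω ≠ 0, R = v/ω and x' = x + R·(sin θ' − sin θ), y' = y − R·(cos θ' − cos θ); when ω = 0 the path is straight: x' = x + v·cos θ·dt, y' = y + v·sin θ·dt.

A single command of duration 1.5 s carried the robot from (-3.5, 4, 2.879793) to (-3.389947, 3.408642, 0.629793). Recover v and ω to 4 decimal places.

Δθ = 0.629793 − 2.879793 = -2.250000
ω = Δθ/dt = -2.250000/1.5 = -1.5000
R = −Δy/(cos θ' − cos θ) = 0.3333
v = R·ω = 0.3333·-1.5000 = -0.5000

v = -0.5000, ω = -1.5000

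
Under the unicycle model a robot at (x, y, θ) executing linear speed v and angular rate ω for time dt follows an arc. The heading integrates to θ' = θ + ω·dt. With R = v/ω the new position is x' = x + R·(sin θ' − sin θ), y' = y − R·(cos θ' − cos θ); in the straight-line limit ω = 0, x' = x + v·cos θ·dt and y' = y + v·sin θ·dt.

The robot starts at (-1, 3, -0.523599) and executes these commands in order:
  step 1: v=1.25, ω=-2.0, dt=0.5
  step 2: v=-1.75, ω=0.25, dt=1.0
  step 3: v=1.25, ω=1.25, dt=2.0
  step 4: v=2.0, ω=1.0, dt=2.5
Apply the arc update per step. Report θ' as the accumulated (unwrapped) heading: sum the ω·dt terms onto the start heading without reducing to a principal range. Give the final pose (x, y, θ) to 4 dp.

(-2.0765, 6.5060, 3.7264)

step 1: θ'=-1.5236 (R=-0.6250) → pose (-0.6882, 2.4882, -1.5236)
step 2: θ'=-1.2736 (R=-7.0000) → pose (-0.9873, 4.2079, -1.2736)
step 3: θ'=1.2264 (R=1.0000) → pose (0.9102, 4.1631, 1.2264)
step 4: θ'=3.7264 (R=2.0000) → pose (-2.0765, 6.5060, 3.7264)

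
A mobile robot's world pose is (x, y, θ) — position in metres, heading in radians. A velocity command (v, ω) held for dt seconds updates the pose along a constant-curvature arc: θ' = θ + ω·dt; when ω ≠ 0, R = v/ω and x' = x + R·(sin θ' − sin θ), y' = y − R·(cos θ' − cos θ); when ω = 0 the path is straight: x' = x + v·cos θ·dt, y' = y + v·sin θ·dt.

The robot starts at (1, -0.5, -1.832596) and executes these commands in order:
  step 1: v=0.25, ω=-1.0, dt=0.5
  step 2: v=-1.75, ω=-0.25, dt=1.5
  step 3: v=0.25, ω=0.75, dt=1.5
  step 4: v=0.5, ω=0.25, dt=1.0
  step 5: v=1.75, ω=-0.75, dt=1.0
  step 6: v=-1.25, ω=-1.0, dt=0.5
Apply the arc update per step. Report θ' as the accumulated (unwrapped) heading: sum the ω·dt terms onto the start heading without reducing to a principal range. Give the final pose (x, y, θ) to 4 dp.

(3.1181, -1.1281, -2.5826)

step 1: θ'=-2.3326 (R=-0.2500) → pose (0.9394, -0.6079, -2.3326)
step 2: θ'=-2.7076 (R=7.0000) → pose (3.0611, 0.9116, -2.7076)
step 3: θ'=-1.5826 (R=0.3333) → pose (2.8679, 0.6131, -1.5826)
step 4: θ'=-1.3326 (R=2.0000) → pose (2.9243, 0.1176, -1.3326)
step 5: θ'=-2.0826 (R=-2.3333) → pose (2.6912, -1.5757, -2.0826)
step 6: θ'=-2.5826 (R=1.2500) → pose (3.1181, -1.1281, -2.5826)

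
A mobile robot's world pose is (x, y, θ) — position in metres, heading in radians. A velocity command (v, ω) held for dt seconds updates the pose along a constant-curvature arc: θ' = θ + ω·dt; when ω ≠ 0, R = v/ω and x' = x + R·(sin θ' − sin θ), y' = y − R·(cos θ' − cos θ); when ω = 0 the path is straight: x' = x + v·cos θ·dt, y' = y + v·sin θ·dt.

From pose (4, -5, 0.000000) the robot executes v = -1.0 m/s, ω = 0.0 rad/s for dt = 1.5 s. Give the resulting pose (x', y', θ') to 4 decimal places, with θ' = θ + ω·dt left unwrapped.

θ' = 0.0000 + 0.0·1.5 = 0.0000
ω = 0 → straight: x' = 4 + -1.0·cos(0.0000)·1.5 = 2.5000
y' = -5 + -1.0·sin(0.0000)·1.5 = -5.0000

(2.5000, -5.0000, 0.0000)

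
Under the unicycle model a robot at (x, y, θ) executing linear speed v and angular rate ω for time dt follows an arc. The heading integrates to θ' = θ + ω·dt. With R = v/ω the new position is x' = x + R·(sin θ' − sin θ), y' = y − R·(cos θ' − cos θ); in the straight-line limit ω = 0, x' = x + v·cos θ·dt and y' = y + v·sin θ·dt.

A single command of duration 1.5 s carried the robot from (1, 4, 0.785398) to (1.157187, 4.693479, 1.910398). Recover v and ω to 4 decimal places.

Δθ = 1.910398 − 0.785398 = 1.125000
ω = Δθ/dt = 1.125000/1.5 = 0.7500
R = −Δy/(cos θ' − cos θ) = 0.6667
v = R·ω = 0.6667·0.7500 = 0.5000

v = 0.5000, ω = 0.7500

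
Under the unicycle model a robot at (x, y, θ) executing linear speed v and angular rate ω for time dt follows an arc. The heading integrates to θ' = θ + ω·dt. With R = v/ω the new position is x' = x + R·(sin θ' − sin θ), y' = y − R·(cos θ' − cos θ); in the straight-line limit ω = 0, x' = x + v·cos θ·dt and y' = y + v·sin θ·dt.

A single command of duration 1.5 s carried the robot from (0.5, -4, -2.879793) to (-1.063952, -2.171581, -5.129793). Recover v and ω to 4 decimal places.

v = 2.0000, ω = -1.5000

Δθ = -5.129793 − -2.879793 = -2.250000
ω = Δθ/dt = -2.250000/1.5 = -1.5000
R = −Δy/(cos θ' − cos θ) = -1.3333
v = R·ω = -1.3333·-1.5000 = 2.0000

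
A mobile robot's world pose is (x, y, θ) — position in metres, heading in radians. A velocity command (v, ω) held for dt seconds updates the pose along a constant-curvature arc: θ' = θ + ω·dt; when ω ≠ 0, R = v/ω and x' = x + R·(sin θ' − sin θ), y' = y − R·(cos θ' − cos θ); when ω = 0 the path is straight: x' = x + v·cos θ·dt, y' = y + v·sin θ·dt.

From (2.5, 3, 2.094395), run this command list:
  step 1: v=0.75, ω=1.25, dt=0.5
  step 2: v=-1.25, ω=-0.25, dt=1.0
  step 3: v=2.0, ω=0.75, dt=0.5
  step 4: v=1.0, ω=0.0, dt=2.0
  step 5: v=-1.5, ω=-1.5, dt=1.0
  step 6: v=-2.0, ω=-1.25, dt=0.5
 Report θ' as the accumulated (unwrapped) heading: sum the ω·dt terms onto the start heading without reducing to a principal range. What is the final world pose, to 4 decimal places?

(0.6757, 1.6225, 0.7194)

step 1: θ'=2.7194 (R=0.6000) → pose (2.2262, 3.2473, 2.7194)
step 2: θ'=2.4694 (R=5.0000) → pose (3.2909, 2.5986, 2.4694)
step 3: θ'=2.8444 (R=2.6667) → pose (2.4113, 3.0619, 2.8444)
step 4: θ'=2.8444 (straight) → pose (0.4990, 3.6475, 2.8444)
step 5: θ'=1.3444 (R=1.0000) → pose (1.1806, 2.4669, 1.3444)
step 6: θ'=0.7194 (R=1.6000) → pose (0.6757, 1.6225, 0.7194)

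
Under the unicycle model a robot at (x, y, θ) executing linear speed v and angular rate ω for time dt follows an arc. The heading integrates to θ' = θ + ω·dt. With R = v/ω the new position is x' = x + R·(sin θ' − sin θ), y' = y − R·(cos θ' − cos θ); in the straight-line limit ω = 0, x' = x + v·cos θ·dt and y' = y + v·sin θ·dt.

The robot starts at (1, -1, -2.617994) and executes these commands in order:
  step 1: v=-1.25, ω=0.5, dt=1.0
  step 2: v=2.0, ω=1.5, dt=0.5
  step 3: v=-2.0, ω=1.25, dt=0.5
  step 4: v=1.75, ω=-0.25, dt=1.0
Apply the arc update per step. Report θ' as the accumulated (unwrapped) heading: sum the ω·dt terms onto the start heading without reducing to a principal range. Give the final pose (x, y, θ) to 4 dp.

(2.3610, -1.5737, -0.9930)

step 1: θ'=-2.1180 (R=-2.5000) → pose (1.8850, -0.1357, -2.1180)
step 2: θ'=-1.3680 (R=1.3333) → pose (1.7176, -1.0980, -1.3680)
step 3: θ'=-0.7430 (R=-1.6000) → pose (1.2328, -0.2419, -0.7430)
step 4: θ'=-0.9930 (R=-7.0000) → pose (2.3610, -1.5737, -0.9930)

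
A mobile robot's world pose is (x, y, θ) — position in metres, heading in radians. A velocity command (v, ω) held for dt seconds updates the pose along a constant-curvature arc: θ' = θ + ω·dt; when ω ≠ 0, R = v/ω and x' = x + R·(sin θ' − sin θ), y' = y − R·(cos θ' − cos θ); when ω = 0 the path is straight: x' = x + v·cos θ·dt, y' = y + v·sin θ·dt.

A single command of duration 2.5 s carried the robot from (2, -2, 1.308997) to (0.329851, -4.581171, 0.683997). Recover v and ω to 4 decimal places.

Δθ = 0.683997 − 1.308997 = -0.625000
ω = Δθ/dt = -0.625000/2.5 = -0.2500
R = −Δy/(cos θ' − cos θ) = 5.0000
v = R·ω = 5.0000·-0.2500 = -1.2500

v = -1.2500, ω = -0.2500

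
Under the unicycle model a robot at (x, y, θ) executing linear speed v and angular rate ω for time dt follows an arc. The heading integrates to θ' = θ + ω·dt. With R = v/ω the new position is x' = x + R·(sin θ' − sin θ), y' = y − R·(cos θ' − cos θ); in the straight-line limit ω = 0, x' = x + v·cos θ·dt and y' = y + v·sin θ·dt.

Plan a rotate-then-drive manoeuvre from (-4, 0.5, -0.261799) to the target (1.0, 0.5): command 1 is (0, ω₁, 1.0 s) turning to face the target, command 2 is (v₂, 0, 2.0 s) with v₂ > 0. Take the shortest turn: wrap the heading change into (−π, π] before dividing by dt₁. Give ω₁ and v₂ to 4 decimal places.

ω₁ = 0.2618, v₂ = 2.5000

heading to target = atan2(0.5−0.5, 1−-4) = 0.0000
Δθ = wrap(0.0000 − -0.2618) = 0.2618; ω₁ = Δθ/dt₁ = 0.2618
distance = √((1−-4)² + (0.5−0.5)²) = 5.0000; v₂ = distance/dt₂ = 2.5000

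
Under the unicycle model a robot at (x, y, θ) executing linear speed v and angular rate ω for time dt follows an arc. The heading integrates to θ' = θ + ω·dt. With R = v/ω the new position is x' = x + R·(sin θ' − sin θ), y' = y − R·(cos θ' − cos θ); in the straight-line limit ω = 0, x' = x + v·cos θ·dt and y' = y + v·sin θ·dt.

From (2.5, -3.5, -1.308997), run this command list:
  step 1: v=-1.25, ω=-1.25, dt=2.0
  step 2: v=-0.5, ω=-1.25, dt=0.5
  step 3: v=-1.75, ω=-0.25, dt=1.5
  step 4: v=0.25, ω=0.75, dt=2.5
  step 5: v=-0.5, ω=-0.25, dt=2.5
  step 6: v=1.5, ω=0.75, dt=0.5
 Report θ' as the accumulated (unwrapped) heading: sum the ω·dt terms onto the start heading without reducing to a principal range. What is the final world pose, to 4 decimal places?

step 1: θ'=-3.8090 (R=1.0000) → pose (4.0849, -2.4558, -3.8090)
step 2: θ'=-4.4340 (R=0.4000) → pose (4.2219, -2.6600, -4.4340)
step 3: θ'=-4.8090 (R=7.0000) → pose (4.4588, -5.2589, -4.8090)
step 4: θ'=-2.9340 (R=0.3333) → pose (4.0583, -4.9005, -2.9340)
step 5: θ'=-3.5590 (R=2.0000) → pose (5.2813, -5.0293, -3.5590)
step 6: θ'=-3.1840 (R=2.0000) → pose (4.5553, -4.8594, -3.1840)

(4.5553, -4.8594, -3.1840)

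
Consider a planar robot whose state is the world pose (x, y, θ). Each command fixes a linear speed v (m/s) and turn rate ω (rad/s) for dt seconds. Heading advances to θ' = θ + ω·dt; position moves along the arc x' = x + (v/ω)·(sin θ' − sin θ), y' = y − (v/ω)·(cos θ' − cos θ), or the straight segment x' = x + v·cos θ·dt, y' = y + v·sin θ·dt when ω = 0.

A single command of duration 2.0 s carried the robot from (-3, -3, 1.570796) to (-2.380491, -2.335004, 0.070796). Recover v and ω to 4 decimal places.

v = 0.5000, ω = -0.7500

Δθ = 0.070796 − 1.570796 = -1.500000
ω = Δθ/dt = -1.500000/2.0 = -0.7500
R = −Δy/(cos θ' − cos θ) = -0.6667
v = R·ω = -0.6667·-0.7500 = 0.5000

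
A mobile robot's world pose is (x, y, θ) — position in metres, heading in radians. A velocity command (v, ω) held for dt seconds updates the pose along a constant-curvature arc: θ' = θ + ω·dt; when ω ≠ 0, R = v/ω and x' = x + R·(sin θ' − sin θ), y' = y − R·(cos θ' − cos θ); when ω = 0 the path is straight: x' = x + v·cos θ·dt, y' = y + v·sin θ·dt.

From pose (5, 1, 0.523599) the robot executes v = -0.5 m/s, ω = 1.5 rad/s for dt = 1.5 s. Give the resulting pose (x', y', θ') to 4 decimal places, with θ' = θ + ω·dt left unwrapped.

θ' = 0.5236 + 1.5·1.5 = 2.7736
R = v/ω = -0.5/1.5 = -0.3333
x' = 5 + -0.3333·(sin 2.7736 − sin 0.5236) = 5.0468
y' = 1 − -0.3333·(cos 2.7736 − cos 0.5236) = 0.4003

(5.0468, 0.4003, 2.7736)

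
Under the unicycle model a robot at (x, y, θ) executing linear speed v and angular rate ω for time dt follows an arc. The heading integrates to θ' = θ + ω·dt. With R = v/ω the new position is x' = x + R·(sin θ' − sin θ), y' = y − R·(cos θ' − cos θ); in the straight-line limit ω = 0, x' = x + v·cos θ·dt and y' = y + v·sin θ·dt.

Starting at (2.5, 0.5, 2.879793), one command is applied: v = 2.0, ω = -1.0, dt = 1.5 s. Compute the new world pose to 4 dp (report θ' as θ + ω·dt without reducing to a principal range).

θ' = 2.8798 + -1.0·1.5 = 1.3798
R = v/ω = 2.0/-1.0 = -2.0000
x' = 2.5 + -2.0000·(sin 1.3798 − sin 2.8798) = 1.0540
y' = 0.5 − -2.0000·(cos 1.3798 − cos 2.8798) = 2.8115

(1.0540, 2.8115, 1.3798)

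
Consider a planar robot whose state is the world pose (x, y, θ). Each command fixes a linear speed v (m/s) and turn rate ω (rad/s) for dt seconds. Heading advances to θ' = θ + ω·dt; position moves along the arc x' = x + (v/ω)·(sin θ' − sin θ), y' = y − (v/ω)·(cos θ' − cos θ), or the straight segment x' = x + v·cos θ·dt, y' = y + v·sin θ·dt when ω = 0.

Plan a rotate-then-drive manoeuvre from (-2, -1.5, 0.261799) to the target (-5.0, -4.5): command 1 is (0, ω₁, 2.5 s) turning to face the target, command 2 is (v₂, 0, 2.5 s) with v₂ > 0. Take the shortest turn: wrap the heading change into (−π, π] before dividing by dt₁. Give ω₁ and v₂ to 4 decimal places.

ω₁ = -1.0472, v₂ = 1.6971

heading to target = atan2(-4.5−-1.5, -5−-2) = -2.3562
Δθ = wrap(-2.3562 − 0.2618) = -2.6180; ω₁ = Δθ/dt₁ = -1.0472
distance = √((-5−-2)² + (-4.5−-1.5)²) = 4.2426; v₂ = distance/dt₂ = 1.6971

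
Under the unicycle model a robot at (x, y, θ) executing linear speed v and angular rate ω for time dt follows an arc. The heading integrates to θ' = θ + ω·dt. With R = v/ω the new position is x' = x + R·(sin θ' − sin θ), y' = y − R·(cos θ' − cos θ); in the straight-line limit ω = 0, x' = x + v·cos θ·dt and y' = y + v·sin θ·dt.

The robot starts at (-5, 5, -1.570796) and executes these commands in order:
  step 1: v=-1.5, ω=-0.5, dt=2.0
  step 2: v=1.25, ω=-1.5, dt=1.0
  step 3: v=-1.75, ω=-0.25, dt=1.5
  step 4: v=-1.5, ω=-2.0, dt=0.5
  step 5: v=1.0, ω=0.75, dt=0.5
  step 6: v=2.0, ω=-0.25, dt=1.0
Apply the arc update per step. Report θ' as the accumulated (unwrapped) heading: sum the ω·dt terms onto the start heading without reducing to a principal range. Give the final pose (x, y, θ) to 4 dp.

(-2.5751, 6.8731, -5.3208)

step 1: θ'=-2.5708 (R=3.0000) → pose (-3.6209, 7.5244, -2.5708)
step 2: θ'=-4.0708 (R=-0.8333) → pose (-4.7388, 7.7269, -4.0708)
step 3: θ'=-4.4458 (R=7.0000) → pose (-3.5941, 5.3817, -4.4458)
step 4: θ'=-5.4458 (R=0.7500) → pose (-3.7604, 4.6821, -5.4458)
step 5: θ'=-5.0708 (R=1.3333) → pose (-3.5023, 5.1069, -5.0708)
step 6: θ'=-5.3208 (R=-8.0000) → pose (-2.5751, 6.8731, -5.3208)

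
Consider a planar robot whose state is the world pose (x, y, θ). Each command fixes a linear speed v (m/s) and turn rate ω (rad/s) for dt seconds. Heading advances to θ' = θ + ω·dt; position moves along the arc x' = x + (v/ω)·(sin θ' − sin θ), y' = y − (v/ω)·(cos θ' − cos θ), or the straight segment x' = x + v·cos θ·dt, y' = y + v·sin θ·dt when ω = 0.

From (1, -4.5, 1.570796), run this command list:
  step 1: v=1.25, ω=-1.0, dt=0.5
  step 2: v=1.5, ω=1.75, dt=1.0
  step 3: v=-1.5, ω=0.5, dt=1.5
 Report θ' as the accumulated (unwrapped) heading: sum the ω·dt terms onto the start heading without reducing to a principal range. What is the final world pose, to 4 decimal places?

step 1: θ'=1.0708 (R=-1.2500) → pose (1.1530, -3.9007, 1.0708)
step 2: θ'=2.8208 (R=0.8571) → pose (0.6711, -2.6764, 2.8208)
step 3: θ'=3.5708 (R=-3.0000) → pose (2.8655, -2.5573, 3.5708)

(2.8655, -2.5573, 3.5708)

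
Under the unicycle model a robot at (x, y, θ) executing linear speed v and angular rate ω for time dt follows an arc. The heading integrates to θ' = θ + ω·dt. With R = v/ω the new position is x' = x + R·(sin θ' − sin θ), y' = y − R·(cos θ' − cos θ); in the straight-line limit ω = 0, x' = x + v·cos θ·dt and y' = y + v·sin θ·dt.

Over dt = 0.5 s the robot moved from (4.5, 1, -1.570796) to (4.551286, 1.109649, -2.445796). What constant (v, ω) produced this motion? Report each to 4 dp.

Δθ = -2.445796 − -1.570796 = -0.875000
ω = Δθ/dt = -0.875000/0.5 = -1.7500
R = −Δy/(cos θ' − cos θ) = 0.1429
v = R·ω = 0.1429·-1.7500 = -0.2500

v = -0.2500, ω = -1.7500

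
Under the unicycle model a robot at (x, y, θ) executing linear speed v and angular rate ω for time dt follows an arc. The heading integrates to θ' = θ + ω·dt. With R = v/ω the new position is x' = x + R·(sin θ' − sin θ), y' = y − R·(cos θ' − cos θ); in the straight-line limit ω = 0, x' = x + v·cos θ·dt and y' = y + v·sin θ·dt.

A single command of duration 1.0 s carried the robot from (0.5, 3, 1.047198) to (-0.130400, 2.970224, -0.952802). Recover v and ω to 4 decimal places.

Δθ = -0.952802 − 1.047198 = -2.000000
ω = Δθ/dt = -2.000000/1.0 = -2.0000
R = Δx/(sin θ' − sin θ) = 0.3750
v = R·ω = 0.3750·-2.0000 = -0.7500

v = -0.7500, ω = -2.0000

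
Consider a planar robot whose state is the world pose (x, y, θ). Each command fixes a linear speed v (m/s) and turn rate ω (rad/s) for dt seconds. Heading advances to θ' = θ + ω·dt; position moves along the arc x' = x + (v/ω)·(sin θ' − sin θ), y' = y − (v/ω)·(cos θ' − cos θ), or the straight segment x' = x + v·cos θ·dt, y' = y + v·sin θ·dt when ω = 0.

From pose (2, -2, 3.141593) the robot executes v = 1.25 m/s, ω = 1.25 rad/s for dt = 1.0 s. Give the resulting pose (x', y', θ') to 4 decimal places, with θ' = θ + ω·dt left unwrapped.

θ' = 3.1416 + 1.25·1.0 = 4.3916
R = v/ω = 1.25/1.25 = 1.0000
x' = 2 + 1.0000·(sin 4.3916 − sin 3.1416) = 1.0510
y' = -2 − 1.0000·(cos 4.3916 − cos 3.1416) = -2.6847

(1.0510, -2.6847, 4.3916)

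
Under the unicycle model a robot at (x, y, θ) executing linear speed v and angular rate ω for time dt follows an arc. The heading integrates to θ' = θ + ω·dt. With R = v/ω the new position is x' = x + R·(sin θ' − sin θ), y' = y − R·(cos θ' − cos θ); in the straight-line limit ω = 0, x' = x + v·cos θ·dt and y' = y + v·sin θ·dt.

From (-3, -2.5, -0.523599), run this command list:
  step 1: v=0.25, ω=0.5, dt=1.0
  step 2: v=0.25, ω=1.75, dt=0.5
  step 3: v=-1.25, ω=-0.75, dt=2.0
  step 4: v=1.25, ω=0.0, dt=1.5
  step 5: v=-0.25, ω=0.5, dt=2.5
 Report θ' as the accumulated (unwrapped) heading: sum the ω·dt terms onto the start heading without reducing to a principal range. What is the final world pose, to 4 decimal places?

(-4.0021, -3.8670, 0.6014)

step 1: θ'=-0.0236 (R=0.5000) → pose (-2.7618, -2.5668, -0.0236)
step 2: θ'=0.8514 (R=0.1429) → pose (-2.6510, -2.5182, 0.8514)
step 3: θ'=-0.6486 (R=1.6667) → pose (-4.9114, -2.7482, -0.6486)
step 4: θ'=-0.6486 (straight) → pose (-3.4172, -3.8808, -0.6486)
step 5: θ'=0.6014 (R=-0.5000) → pose (-4.0021, -3.8670, 0.6014)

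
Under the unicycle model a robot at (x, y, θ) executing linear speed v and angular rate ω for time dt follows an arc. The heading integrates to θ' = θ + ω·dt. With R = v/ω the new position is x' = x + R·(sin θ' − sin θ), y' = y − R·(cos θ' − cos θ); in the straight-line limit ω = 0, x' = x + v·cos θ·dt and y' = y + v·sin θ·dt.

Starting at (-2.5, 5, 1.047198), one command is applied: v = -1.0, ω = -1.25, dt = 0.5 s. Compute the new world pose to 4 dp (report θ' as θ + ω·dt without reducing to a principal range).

(-2.8650, 4.6702, 0.4222)

θ' = 1.0472 + -1.25·0.5 = 0.4222
R = v/ω = -1.0/-1.25 = 0.8000
x' = -2.5 + 0.8000·(sin 0.4222 − sin 1.0472) = -2.8650
y' = 5 − 0.8000·(cos 0.4222 − cos 1.0472) = 4.6702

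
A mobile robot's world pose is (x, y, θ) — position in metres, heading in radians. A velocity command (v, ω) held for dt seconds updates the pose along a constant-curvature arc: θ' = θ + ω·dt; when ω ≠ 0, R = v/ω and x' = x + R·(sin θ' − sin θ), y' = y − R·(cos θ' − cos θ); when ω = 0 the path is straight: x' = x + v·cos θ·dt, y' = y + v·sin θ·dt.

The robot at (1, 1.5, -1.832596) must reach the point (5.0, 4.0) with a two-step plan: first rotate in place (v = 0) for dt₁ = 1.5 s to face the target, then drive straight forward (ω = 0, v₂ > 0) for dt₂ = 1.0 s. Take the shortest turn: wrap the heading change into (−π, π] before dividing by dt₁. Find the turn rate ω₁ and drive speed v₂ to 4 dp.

ω₁ = 1.5941, v₂ = 4.7170

heading to target = atan2(4−1.5, 5−1) = 0.5586
Δθ = wrap(0.5586 − -1.8326) = 2.3912; ω₁ = Δθ/dt₁ = 1.5941
distance = √((5−1)² + (4−1.5)²) = 4.7170; v₂ = distance/dt₂ = 4.7170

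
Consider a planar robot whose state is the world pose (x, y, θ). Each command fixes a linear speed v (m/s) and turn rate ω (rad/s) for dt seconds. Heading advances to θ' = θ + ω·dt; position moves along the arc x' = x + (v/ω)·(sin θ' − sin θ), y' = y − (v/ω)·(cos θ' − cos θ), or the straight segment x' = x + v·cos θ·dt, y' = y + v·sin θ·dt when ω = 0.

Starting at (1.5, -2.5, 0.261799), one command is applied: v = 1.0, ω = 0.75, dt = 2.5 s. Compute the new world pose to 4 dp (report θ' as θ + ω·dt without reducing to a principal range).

(2.2803, -0.4971, 2.1368)

θ' = 0.2618 + 0.75·2.5 = 2.1368
R = v/ω = 1.0/0.75 = 1.3333
x' = 1.5 + 1.3333·(sin 2.1368 − sin 0.2618) = 2.2803
y' = -2.5 − 1.3333·(cos 2.1368 − cos 0.2618) = -0.4971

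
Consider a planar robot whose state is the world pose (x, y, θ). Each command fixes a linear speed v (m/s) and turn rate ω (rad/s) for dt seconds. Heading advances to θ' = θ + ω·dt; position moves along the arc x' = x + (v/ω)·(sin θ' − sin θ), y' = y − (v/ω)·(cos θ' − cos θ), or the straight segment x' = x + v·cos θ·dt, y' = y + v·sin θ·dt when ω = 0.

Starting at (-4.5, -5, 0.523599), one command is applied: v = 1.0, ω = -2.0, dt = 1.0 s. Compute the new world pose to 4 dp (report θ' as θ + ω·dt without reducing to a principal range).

(-3.7522, -5.3859, -1.4764)

θ' = 0.5236 + -2.0·1.0 = -1.4764
R = v/ω = 1.0/-2.0 = -0.5000
x' = -4.5 + -0.5000·(sin -1.4764 − sin 0.5236) = -3.7522
y' = -5 − -0.5000·(cos -1.4764 − cos 0.5236) = -5.3859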